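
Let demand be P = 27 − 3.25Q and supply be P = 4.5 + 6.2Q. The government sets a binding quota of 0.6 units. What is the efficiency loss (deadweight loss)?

14.99

Competitive equilibrium: 27 − 3.25Q = 4.5 + 6.2Q → Q* = 2.381, P* = 19.2619.
At Q = 0.6: demand price = 27 − 3.25·0.6 = 25.05; supply price = 4.5 + 6.2·0.6 = 8.22.
ΔQ = 2.381 − 0.6 = 1.781; wedge = 25.05 − 8.22 = 16.83.
Deadweight loss = ½ × 1.781 × 16.83 = 14.99.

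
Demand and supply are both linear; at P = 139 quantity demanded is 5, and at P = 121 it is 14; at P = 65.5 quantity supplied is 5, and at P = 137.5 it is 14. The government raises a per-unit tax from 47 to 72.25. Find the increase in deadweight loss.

150.55

Demand slope = (121 − 139)/(14 − 5) = −2, so P = 149 − 2Q.
Supply slope = (137.5 − 65.5)/(14 − 5) = 8, so P = 25.5 + 8Q.
Competitive equilibrium: 149 − 2Q = 25.5 + 8Q → Q* = 12.35, P* = 124.3.
For a per-unit tax t: ΔQ = t/10, so DWL = ½·t·(t/10) = t²/20.
At t = 47: DWL = 110.45. At t = 72.25: DWL = 261.003.
Increase = 261.003 − 110.45 = 150.55.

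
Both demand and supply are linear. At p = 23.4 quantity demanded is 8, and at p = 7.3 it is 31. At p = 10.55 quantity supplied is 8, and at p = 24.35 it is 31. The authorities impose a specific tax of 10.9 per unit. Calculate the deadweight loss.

Demand slope = (7.3 − 23.4)/(31 − 8) = −0.7, so p = 29 − 0.7q.
Supply slope = (24.35 − 10.55)/(31 − 8) = 0.6, so p = 5.75 + 0.6q.
Competitive equilibrium: 29 − 0.7q = 5.75 + 0.6q → q* = 17.8846, p* = 16.4808.
With the tax, the buyer price exceeds the seller price by 10.9: (29 − 0.7q) − (5.75 + 0.6q) = 10.9 → q' = 9.5.
Δq = 17.8846 − 9.5 = 8.3846; the wedge equals the tax, 10.9.
DWL = ½ × 8.3846 × 10.9 = 45.70.

45.70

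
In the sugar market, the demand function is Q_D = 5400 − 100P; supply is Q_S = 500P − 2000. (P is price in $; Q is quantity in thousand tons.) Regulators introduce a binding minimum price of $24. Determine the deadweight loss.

In inverse form: demand P = 54 − 0.01Q, supply P = 4 + 0.002Q.
Competitive equilibrium: 54 − 0.01Q = 4 + 0.002Q → Q* = 4166.6667, P* = 12.3333.
At the floor P = 24, quantity demanded = (54 − 24)/0.01 = 3000.
Sellers' marginal cost at Q' = 3000: 4 + 0.002·3000 = 10.
ΔQ = 4166.6667 − 3000 = 1166.6667; wedge = 24 − 10 = 14.
Deadweight loss = ½ × 1166.6667 × 14 = $8166.67 thousand.

$8166.67 thousand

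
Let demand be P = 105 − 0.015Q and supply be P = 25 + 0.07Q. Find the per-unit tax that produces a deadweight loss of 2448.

20.4

Competitive equilibrium: 105 − 0.015Q = 25 + 0.07Q → Q* = 941.1765, P* = 90.8824.
A tax t gives ΔQ = t/0.085 and wedge t, so DWL = t²/0.17.
t²/0.17 = 2448 → t² = 416.16 → t = 20.4.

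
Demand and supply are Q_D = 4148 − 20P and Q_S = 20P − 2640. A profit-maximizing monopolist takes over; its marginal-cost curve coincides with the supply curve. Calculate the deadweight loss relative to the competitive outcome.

In inverse form: demand P = 207.4 − 0.05Q, supply P = 132 + 0.05Q.
Competitive equilibrium: 207.4 − 0.05Q = 132 + 0.05Q → Q* = 754, P* = 169.7.
Marginal revenue: MR = 207.4 − 0.1Q. Set MR = MC: 207.4 − 0.1Q = 132 + 0.05Q → Q_m = 502.66667.
Price P_m = 207.4 − 0.05·502.66667 = 182.26667; MC(Q_m) = 132 + 0.05·502.66667 = 157.13333.
Competitive Q* = 754, so ΔQ = 251.33333; wedge = 182.26667 − 157.13333 = 25.13334.
DWL = ½ × 251.33333 × 25.13334 = 3158.42.

3158.42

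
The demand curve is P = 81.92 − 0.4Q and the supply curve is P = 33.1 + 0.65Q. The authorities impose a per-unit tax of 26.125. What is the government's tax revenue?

564.67

Competitive equilibrium: 81.92 − 0.4Q = 33.1 + 0.65Q → Q* = 46.4952, P* = 63.3219.
With the tax, the buyer price exceeds the seller price by 26.125: (81.92 − 0.4Q) − (33.1 + 0.65Q) = 26.125 → Q' = 21.6143.
Tax revenue = 26.125 × 21.6143 = 564.67.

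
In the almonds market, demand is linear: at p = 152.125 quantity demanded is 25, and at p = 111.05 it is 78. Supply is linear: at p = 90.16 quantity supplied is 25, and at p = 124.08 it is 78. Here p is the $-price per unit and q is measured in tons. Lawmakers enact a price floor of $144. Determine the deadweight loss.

$784.90

Demand slope = (111.05 − 152.125)/(78 − 25) = −0.775, so p = 171.5 − 0.775q.
Supply slope = (124.08 − 90.16)/(78 − 25) = 0.64, so p = 74.16 + 0.64q.
Competitive equilibrium: 171.5 − 0.775q = 74.16 + 0.64q → q* = 68.7915, p* = 118.1866.
At the floor p = 144, quantity demanded = (171.5 − 144)/0.775 = 35.4839.
Sellers' marginal cost at q' = 35.4839: 74.16 + 0.64·35.4839 = 96.8697.
Δq = 68.7915 − 35.4839 = 33.3076; wedge = 144 − 96.8697 = 47.1303.
The triangle = ½ × 33.3076 × 47.1303 = $784.90.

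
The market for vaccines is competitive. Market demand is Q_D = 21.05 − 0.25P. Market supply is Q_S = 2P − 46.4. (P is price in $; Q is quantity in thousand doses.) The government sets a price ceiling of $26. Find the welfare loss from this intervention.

$142.40 thousand

In inverse form: demand P = 84.2 − 4Q, supply P = 23.2 + 0.5Q.
Competitive equilibrium: 84.2 − 4Q = 23.2 + 0.5Q → Q* = 13.55556, P* = 29.97778.
At the ceiling P = 26, quantity supplied = (26 − 23.2)/0.5 = 5.6.
Willingness to pay at Q' = 5.6: 84.2 − 4·5.6 = 61.8.
ΔQ = 13.55556 − 5.6 = 7.95556; wedge = 61.8 − 26 = 35.8.
Deadweight loss = ½ × 7.95556 × 35.8 = $142.40 thousand.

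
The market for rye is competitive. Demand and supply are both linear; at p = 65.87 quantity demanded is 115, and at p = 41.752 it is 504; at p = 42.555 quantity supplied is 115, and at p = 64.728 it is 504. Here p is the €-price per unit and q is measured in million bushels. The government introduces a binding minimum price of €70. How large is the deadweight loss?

€4101.09 million

Demand slope = (41.752 − 65.87)/(504 − 115) = −0.062, so p = 73 − 0.062q.
Supply slope = (64.728 − 42.555)/(504 − 115) = 0.057, so p = 36 + 0.057q.
Competitive equilibrium: 73 − 0.062q = 36 + 0.057q → q* = 310.92437, p* = 53.72269.
At the floor p = 70, quantity demanded = (73 − 70)/0.062 = 48.3871.
Sellers' marginal cost at q' = 48.3871: 36 + 0.057·48.3871 = 38.75806.
Δq = 310.92437 − 48.3871 = 262.53727; wedge = 70 − 38.75806 = 31.24194.
The triangle = ½ × 262.53727 × 31.24194 = €4101.09 million.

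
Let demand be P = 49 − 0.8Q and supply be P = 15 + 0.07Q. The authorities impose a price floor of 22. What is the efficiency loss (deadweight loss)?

Competitive equilibrium: 49 − 0.8Q = 15 + 0.07Q → Q* = 39.0805, P* = 17.7356.
At the floor P = 22, quantity demanded = (49 − 22)/0.8 = 33.75.
Sellers' marginal cost at Q' = 33.75: 15 + 0.07·33.75 = 17.3625.
ΔQ = 39.0805 − 33.75 = 5.3305; wedge = 22 − 17.3625 = 4.6375.
DWL = ½ × 5.3305 × 4.6375 = 12.36.

12.36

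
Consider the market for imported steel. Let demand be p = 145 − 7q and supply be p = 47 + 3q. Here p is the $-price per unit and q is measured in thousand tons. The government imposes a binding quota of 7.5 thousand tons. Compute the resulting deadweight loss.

Competitive equilibrium: 145 − 7q = 47 + 3q → q* = 9.8, p* = 76.4.
At q = 7.5: demand price = 145 − 7·7.5 = 92.5; supply price = 47 + 3·7.5 = 69.5.
Δq = 9.8 − 7.5 = 2.3; wedge = 92.5 − 69.5 = 23.
DWL = ½ × 2.3 × 23 = $26.45 thousand.

$26.45 thousand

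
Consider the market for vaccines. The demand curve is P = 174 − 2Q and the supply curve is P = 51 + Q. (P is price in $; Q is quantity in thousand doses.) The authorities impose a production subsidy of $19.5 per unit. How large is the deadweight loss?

Competitive equilibrium: 174 − 2Q = 51 + Q → Q* = 41, P* = 92.
The subsidy lowers effective supply by 19.5: P = 31.5 + Q.
New quantity: 174 − 2Q = 31.5 + Q → Q' = 47.5.
Overproduction ΔQ = 47.5 − 41 = 6.5; wedge = subsidy = 19.5.
The triangle = ½ × 6.5 × 19.5 = $63.375 thousand.

$63.375 thousand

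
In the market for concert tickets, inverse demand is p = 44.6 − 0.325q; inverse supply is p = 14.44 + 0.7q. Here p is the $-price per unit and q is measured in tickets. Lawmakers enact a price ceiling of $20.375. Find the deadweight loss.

Competitive equilibrium: 44.6 − 0.325q = 14.44 + 0.7q → q* = 29.4244, p* = 35.0371.
At the ceiling p = 20.375, quantity supplied = (20.375 − 14.44)/0.7 = 8.4786.
Willingness to pay at q' = 8.4786: 44.6 − 0.325·8.4786 = 41.8445.
Δq = 29.4244 − 8.4786 = 20.9458; wedge = 41.8445 − 20.375 = 21.4695.
DWL = ½ × 20.9458 × 21.4695 = $224.85.

$224.85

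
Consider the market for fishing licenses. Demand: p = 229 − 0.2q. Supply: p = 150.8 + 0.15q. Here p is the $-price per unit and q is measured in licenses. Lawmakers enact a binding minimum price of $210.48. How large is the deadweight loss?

$2995.32

Competitive equilibrium: 229 − 0.2q = 150.8 + 0.15q → q* = 223.4286, p* = 184.3143.
At the floor p = 210.48, quantity demanded = (229 − 210.48)/0.2 = 92.6.
Sellers' marginal cost at q' = 92.6: 150.8 + 0.15·92.6 = 164.69.
Δq = 223.4286 − 92.6 = 130.8286; wedge = 210.48 − 164.69 = 45.79.
DWL = ½ × 130.8286 × 45.79 = $2995.32.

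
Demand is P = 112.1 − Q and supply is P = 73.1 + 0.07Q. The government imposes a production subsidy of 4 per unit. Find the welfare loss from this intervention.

Competitive equilibrium: 112.1 − Q = 73.1 + 0.07Q → Q* = 36.4486, P* = 75.6514.
The subsidy lowers effective supply by 4: P = 69.1 + 0.07Q.
New quantity: 112.1 − Q = 69.1 + 0.07Q → Q' = 40.1869.
Overproduction ΔQ = 40.1869 − 36.4486 = 3.7383; wedge = subsidy = 4.
Welfare loss = ½ × 3.7383 × 4 = 7.48.

7.48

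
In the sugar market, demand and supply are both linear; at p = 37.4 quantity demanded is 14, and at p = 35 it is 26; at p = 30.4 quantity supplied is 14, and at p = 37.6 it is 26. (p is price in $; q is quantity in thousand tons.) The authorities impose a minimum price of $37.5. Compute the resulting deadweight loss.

Demand slope = (35 − 37.4)/(26 − 14) = −0.2, so p = 40.2 − 0.2q.
Supply slope = (37.6 − 30.4)/(26 − 14) = 0.6, so p = 22 + 0.6q.
Competitive equilibrium: 40.2 − 0.2q = 22 + 0.6q → q* = 22.75, p* = 35.65.
At the floor p = 37.5, quantity demanded = (40.2 − 37.5)/0.2 = 13.5.
Sellers' marginal cost at q' = 13.5: 22 + 0.6·13.5 = 30.1.
Δq = 22.75 − 13.5 = 9.25; wedge = 37.5 − 30.1 = 7.4.
DWL = ½ × 9.25 × 7.4 = $34.225 thousand.

$34.225 thousand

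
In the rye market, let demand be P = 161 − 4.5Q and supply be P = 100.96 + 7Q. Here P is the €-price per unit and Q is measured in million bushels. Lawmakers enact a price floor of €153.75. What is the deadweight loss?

Competitive equilibrium: 161 − 4.5Q = 100.96 + 7Q → Q* = 5.22087, P* = 137.50609.
At the floor P = 153.75, quantity demanded = (161 − 153.75)/4.5 = 1.61111.
Sellers' marginal cost at Q' = 1.61111: 100.96 + 7·1.61111 = 112.23777.
ΔQ = 5.22087 − 1.61111 = 3.60976; wedge = 153.75 − 112.23777 = 41.51223.
Welfare loss = ½ × 3.60976 × 41.51223 = €74.92 million.

€74.92 million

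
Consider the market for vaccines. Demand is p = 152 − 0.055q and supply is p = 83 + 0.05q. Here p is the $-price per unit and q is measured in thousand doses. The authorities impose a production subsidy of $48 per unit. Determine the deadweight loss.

Competitive equilibrium: 152 − 0.055q = 83 + 0.05q → q* = 657.1429, p* = 115.8571.
The subsidy lowers effective supply by 48: p = 35 + 0.05q.
New quantity: 152 − 0.055q = 35 + 0.05q → q' = 1114.2857.
Overproduction Δq = 1114.2857 − 657.1429 = 457.1428; wedge = subsidy = 48.
DWL = ½ × 457.1428 × 48 = $10971.43 thousand.

$10971.43 thousand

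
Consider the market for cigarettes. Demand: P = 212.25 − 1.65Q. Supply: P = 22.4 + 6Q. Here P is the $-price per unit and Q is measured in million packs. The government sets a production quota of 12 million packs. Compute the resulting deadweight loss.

$628.35 million

Competitive equilibrium: 212.25 − 1.65Q = 22.4 + 6Q → Q* = 24.817, P* = 171.302.
At Q = 12: demand price = 212.25 − 1.65·12 = 192.45; supply price = 22.4 + 6·12 = 94.4.
ΔQ = 24.817 − 12 = 12.817; wedge = 192.45 − 94.4 = 98.05.
Deadweight loss = ½ × 12.817 × 98.05 = $628.35 million.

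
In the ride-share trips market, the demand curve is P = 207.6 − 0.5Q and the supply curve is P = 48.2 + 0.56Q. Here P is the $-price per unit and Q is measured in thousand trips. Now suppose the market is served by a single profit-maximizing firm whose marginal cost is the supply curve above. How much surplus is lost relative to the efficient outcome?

$1231.21 thousand

Competitive equilibrium: 207.6 − 0.5Q = 48.2 + 0.56Q → Q* = 150.3774, P* = 132.4113.
Marginal revenue: MR = 207.6 − Q. Set MR = MC: 207.6 − Q = 48.2 + 0.56Q → Q_m = 102.1795.
Price P_m = 207.6 − 0.5·102.1795 = 156.5103; MC(Q_m) = 48.2 + 0.56·102.1795 = 105.4205.
Competitive Q* = 150.3774, so ΔQ = 48.1979; wedge = 156.5103 − 105.4205 = 51.0898.
Welfare loss = ½ × 48.1979 × 51.0898 = $1231.21 thousand.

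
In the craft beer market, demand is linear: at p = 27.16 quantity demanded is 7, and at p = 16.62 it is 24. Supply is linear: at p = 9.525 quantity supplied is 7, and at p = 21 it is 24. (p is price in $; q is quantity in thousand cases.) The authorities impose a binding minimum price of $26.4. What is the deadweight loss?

$99.43 thousand

Demand slope = (16.62 − 27.16)/(24 − 7) = −0.62, so p = 31.5 − 0.62q.
Supply slope = (21 − 9.525)/(24 − 7) = 0.675, so p = 4.8 + 0.675q.
Competitive equilibrium: 31.5 − 0.62q = 4.8 + 0.675q → q* = 20.6178, p* = 18.717.
At the floor p = 26.4, quantity demanded = (31.5 − 26.4)/0.62 = 8.2258.
Sellers' marginal cost at q' = 8.2258: 4.8 + 0.675·8.2258 = 10.3524.
Δq = 20.6178 − 8.2258 = 12.392; wedge = 26.4 − 10.3524 = 16.0476.
DWL = ½ × 12.392 × 16.0476 = $99.43 thousand.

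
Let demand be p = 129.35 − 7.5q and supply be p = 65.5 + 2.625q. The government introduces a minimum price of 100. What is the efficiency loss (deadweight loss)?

28.99

Competitive equilibrium: 129.35 − 7.5q = 65.5 + 2.625q → q* = 6.3062, p* = 82.0537.
At the floor p = 100, quantity demanded = (129.35 − 100)/7.5 = 3.9133.
Sellers' marginal cost at q' = 3.9133: 65.5 + 2.625·3.9133 = 75.7724.
Δq = 6.3062 − 3.9133 = 2.3929; wedge = 100 − 75.7724 = 24.2276.
The triangle = ½ × 2.3929 × 24.2276 = 28.99.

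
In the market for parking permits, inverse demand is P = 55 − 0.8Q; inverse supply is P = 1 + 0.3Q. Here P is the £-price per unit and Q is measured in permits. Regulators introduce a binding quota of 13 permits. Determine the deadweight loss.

Competitive equilibrium: 55 − 0.8Q = 1 + 0.3Q → Q* = 49.0909, P* = 15.7273.
At Q = 13: demand price = 55 − 0.8·13 = 44.6; supply price = 1 + 0.3·13 = 4.9.
ΔQ = 49.0909 − 13 = 36.0909; wedge = 44.6 − 4.9 = 39.7.
Deadweight loss = ½ × 36.0909 × 39.7 = £716.40.

£716.40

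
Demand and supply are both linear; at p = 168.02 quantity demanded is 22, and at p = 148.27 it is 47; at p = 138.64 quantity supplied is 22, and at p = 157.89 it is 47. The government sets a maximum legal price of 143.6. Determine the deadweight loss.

Demand slope = (148.27 − 168.02)/(47 − 22) = −0.79, so p = 185.4 − 0.79q.
Supply slope = (157.89 − 138.64)/(47 − 22) = 0.77, so p = 121.7 + 0.77q.
Competitive equilibrium: 185.4 − 0.79q = 121.7 + 0.77q → q* = 40.8333, p* = 153.1417.
At the ceiling p = 143.6, quantity supplied = (143.6 − 121.7)/0.77 = 28.4416.
Willingness to pay at q' = 28.4416: 185.4 − 0.79·28.4416 = 162.9311.
Δq = 40.8333 − 28.4416 = 12.3917; wedge = 162.9311 − 143.6 = 19.3311.
Deadweight loss = ½ × 12.3917 × 19.3311 = 119.77.

119.77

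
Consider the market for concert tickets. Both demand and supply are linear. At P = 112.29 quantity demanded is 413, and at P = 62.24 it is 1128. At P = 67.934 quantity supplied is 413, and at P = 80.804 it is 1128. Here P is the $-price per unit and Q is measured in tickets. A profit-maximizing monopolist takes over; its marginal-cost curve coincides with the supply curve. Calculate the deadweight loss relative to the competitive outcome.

$7263

Demand slope = (62.24 − 112.29)/(1128 − 413) = −0.07, so P = 141.2 − 0.07Q.
Supply slope = (80.804 − 67.934)/(1128 − 413) = 0.018, so P = 60.5 + 0.018Q.
Competitive equilibrium: 141.2 − 0.07Q = 60.5 + 0.018Q → Q* = 917.045455, P* = 77.006818.
Marginal revenue: MR = 141.2 − 0.14Q. Set MR = MC: 141.2 − 0.14Q = 60.5 + 0.018Q → Q_m = 510.759494.
Price P_m = 141.2 − 0.07·510.759494 = 105.446835; MC(Q_m) = 60.5 + 0.018·510.759494 = 69.693671.
Competitive Q* = 917.045455, so ΔQ = 406.285961; wedge = 105.446835 − 69.693671 = 35.753164.
Deadweight loss = ½ × 406.285961 × 35.753164 = $7263.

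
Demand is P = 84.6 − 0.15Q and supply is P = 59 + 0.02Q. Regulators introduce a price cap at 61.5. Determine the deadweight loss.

Competitive equilibrium: 84.6 − 0.15Q = 59 + 0.02Q → Q* = 150.5882, P* = 62.0118.
At the ceiling P = 61.5, quantity supplied = (61.5 − 59)/0.02 = 125.
Willingness to pay at Q' = 125: 84.6 − 0.15·125 = 65.85.
ΔQ = 150.5882 − 125 = 25.5882; wedge = 65.85 − 61.5 = 4.35.
The triangle = ½ × 25.5882 × 4.35 = 55.65.

55.65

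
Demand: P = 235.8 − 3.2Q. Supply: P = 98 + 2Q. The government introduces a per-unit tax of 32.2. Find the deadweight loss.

Competitive equilibrium: 235.8 − 3.2Q = 98 + 2Q → Q* = 26.5, P* = 151.
With the tax, the buyer price exceeds the seller price by 32.2: (235.8 − 3.2Q) − (98 + 2Q) = 32.2 → Q' = 20.3077.
ΔQ = 26.5 − 20.3077 = 6.1923; the wedge equals the tax, 32.2.
DWL = ½ × 6.1923 × 32.2 = 99.70.

99.70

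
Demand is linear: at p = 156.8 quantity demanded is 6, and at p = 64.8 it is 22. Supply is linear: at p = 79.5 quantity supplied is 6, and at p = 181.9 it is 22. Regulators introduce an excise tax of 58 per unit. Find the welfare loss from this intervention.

138.44

Demand slope = (64.8 − 156.8)/(22 − 6) = −5.75, so p = 191.3 − 5.75q.
Supply slope = (181.9 − 79.5)/(22 − 6) = 6.4, so p = 41.1 + 6.4q.
Competitive equilibrium: 191.3 − 5.75q = 41.1 + 6.4q → q* = 12.36214, p* = 120.2177.
With the tax, the buyer price exceeds the seller price by 58: (191.3 − 5.75q) − (41.1 + 6.4q) = 58 → q' = 7.58848.
Δq = 12.36214 − 7.58848 = 4.77366; the wedge equals the tax, 58.
Welfare loss = ½ × 4.77366 × 58 = 138.44.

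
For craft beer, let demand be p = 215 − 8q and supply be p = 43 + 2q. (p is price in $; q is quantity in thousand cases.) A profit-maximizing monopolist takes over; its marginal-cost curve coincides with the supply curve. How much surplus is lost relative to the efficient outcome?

Competitive equilibrium: 215 − 8q = 43 + 2q → q* = 17.2, p* = 77.4.
Marginal revenue: MR = 215 − 16q. Set MR = MC: 215 − 16q = 43 + 2q → q_m = 9.55556.
Price p_m = 215 − 8·9.55556 = 138.55552; MC(q_m) = 43 + 2·9.55556 = 62.11112.
Competitive q* = 17.2, so Δq = 7.64444; wedge = 138.55552 − 62.11112 = 76.4444.
Welfare loss = ½ × 7.64444 × 76.4444 = $292.19 thousand.

$292.19 thousand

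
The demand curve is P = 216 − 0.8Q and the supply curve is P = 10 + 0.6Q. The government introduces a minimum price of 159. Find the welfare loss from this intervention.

Competitive equilibrium: 216 − 0.8Q = 10 + 0.6Q → Q* = 147.1429, P* = 98.2857.
At the floor P = 159, quantity demanded = (216 − 159)/0.8 = 71.25.
Sellers' marginal cost at Q' = 71.25: 10 + 0.6·71.25 = 52.75.
ΔQ = 147.1429 − 71.25 = 75.8929; wedge = 159 − 52.75 = 106.25.
Welfare loss = ½ × 75.8929 × 106.25 = 4031.81.

4031.81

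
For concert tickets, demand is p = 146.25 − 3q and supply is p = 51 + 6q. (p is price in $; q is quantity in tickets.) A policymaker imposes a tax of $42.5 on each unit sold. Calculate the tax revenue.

$249.10

Competitive equilibrium: 146.25 − 3q = 51 + 6q → q* = 10.5833, p* = 114.5.
With the tax, the buyer price exceeds the seller price by 42.5: (146.25 − 3q) − (51 + 6q) = 42.5 → q' = 5.8611.
Tax revenue = 42.5 × 5.8611 = $249.10.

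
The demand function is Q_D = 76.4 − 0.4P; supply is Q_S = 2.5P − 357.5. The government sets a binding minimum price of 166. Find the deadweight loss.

62.24

In inverse form: demand P = 191 − 2.5Q, supply P = 143 + 0.4Q.
Competitive equilibrium: 191 − 2.5Q = 143 + 0.4Q → Q* = 16.5517, P* = 149.6207.
At the floor P = 166, quantity demanded = (191 − 166)/2.5 = 10.
Sellers' marginal cost at Q' = 10: 143 + 0.4·10 = 147.
ΔQ = 16.5517 − 10 = 6.5517; wedge = 166 − 147 = 19.
Deadweight loss = ½ × 6.5517 × 19 = 62.24.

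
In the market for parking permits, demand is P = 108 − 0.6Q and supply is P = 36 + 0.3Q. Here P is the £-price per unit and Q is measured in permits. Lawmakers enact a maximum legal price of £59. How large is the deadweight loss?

Competitive equilibrium: 108 − 0.6Q = 36 + 0.3Q → Q* = 80, P* = 60.
At the ceiling P = 59, quantity supplied = (59 − 36)/0.3 = 76.6667.
Willingness to pay at Q' = 76.6667: 108 − 0.6·76.6667 = 62.
ΔQ = 80 − 76.6667 = 3.3333; wedge = 62 − 59 = 3.
The triangle = ½ × 3.3333 × 3 = £5.

£5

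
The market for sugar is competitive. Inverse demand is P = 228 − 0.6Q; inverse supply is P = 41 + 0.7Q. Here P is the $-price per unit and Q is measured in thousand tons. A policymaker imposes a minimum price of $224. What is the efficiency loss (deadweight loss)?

Competitive equilibrium: 228 − 0.6Q = 41 + 0.7Q → Q* = 143.8462, P* = 141.6923.
At the floor P = 224, quantity demanded = (228 − 224)/0.6 = 6.6667.
Sellers' marginal cost at Q' = 6.6667: 41 + 0.7·6.6667 = 45.6667.
ΔQ = 143.8462 − 6.6667 = 137.1795; wedge = 224 − 45.6667 = 178.3333.
The triangle = ½ × 137.1795 × 178.3333 = $12231.84 thousand.

$12231.84 thousand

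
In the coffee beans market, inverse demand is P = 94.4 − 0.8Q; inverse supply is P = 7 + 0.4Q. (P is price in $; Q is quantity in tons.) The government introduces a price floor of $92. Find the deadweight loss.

$2926.02

Competitive equilibrium: 94.4 − 0.8Q = 7 + 0.4Q → Q* = 72.8333, P* = 36.1333.
At the floor P = 92, quantity demanded = (94.4 − 92)/0.8 = 3.
Sellers' marginal cost at Q' = 3: 7 + 0.4·3 = 8.2.
ΔQ = 72.8333 − 3 = 69.8333; wedge = 92 − 8.2 = 83.8.
DWL = ½ × 69.8333 × 83.8 = $2926.02.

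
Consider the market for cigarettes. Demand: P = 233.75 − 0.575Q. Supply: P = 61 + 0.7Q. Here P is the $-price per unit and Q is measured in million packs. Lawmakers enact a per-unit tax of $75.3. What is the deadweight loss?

Competitive equilibrium: 233.75 − 0.575Q = 61 + 0.7Q → Q* = 135.4902, P* = 155.8431.
With the tax, the buyer price exceeds the seller price by 75.3: (233.75 − 0.575Q) − (61 + 0.7Q) = 75.3 → Q' = 76.4314.
ΔQ = 135.4902 − 76.4314 = 59.0588; the wedge equals the tax, 75.3.
DWL = ½ × 59.0588 × 75.3 = $2223.56 million.

$2223.56 million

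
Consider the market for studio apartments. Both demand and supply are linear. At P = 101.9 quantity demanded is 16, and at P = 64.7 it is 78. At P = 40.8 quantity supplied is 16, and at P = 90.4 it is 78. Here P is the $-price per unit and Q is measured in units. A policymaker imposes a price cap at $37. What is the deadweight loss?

$1639.31

Demand slope = (64.7 − 101.9)/(78 − 16) = −0.6, so P = 111.5 − 0.6Q.
Supply slope = (90.4 − 40.8)/(78 − 16) = 0.8, so P = 28 + 0.8Q.
Competitive equilibrium: 111.5 − 0.6Q = 28 + 0.8Q → Q* = 59.6429, P* = 75.7143.
At the ceiling P = 37, quantity supplied = (37 − 28)/0.8 = 11.25.
Willingness to pay at Q' = 11.25: 111.5 − 0.6·11.25 = 104.75.
ΔQ = 59.6429 − 11.25 = 48.3929; wedge = 104.75 − 37 = 67.75.
Welfare loss = ½ × 48.3929 × 67.75 = $1639.31.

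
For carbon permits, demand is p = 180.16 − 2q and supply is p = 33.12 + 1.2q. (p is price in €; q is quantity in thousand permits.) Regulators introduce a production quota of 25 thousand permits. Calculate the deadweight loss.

Competitive equilibrium: 180.16 − 2q = 33.12 + 1.2q → q* = 45.95, p* = 88.26.
At q = 25: demand price = 180.16 − 2·25 = 130.16; supply price = 33.12 + 1.2·25 = 63.12.
Δq = 45.95 − 25 = 20.95; wedge = 130.16 − 63.12 = 67.04.
The triangle = ½ × 20.95 × 67.04 = €702.244 thousand.

€702.244 thousand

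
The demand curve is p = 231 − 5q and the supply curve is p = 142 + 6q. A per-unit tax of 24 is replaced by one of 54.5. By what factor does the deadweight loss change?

5.157

Competitive equilibrium: 231 − 5q = 142 + 6q → q* = 8.0909, p* = 190.5455.
For a per-unit tax t: Δq = t/11, so DWL = ½·t·(t/11) = t²/22.
At t = 24: DWL = 26.182. At t = 54.5: DWL = 135.011.
Ratio = (54.5/24)² = 5.157.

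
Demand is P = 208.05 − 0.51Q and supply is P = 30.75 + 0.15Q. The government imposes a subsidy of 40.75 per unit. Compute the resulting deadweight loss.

Competitive equilibrium: 208.05 − 0.51Q = 30.75 + 0.15Q → Q* = 268.6364, P* = 71.0455.
The subsidy lowers effective supply by 40.75: P = 0.15Q − 10.
New quantity: 208.05 − 0.51Q = 0.15Q − 10 → Q' = 330.3788.
Overproduction ΔQ = 330.3788 − 268.6364 = 61.7424; wedge = subsidy = 40.75.
Welfare loss = ½ × 61.7424 × 40.75 = 1258.

1258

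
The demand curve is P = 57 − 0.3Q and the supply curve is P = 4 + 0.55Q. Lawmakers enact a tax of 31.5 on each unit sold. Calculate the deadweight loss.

583.68

Competitive equilibrium: 57 − 0.3Q = 4 + 0.55Q → Q* = 62.3529, P* = 38.2941.
With the tax, the buyer price exceeds the seller price by 31.5: (57 − 0.3Q) − (4 + 0.55Q) = 31.5 → Q' = 25.2941.
ΔQ = 62.3529 − 25.2941 = 37.0588; the wedge equals the tax, 31.5.
Welfare loss = ½ × 37.0588 × 31.5 = 583.68.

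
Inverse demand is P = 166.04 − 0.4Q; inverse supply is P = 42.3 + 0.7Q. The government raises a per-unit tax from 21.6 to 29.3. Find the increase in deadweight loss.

178.15

Competitive equilibrium: 166.04 − 0.4Q = 42.3 + 0.7Q → Q* = 112.4909, P* = 121.0436.
For a per-unit tax t: ΔQ = t/1.1, so DWL = ½·t·(t/1.1) = t²/2.2.
At t = 21.6: DWL = 212.073. At t = 29.3: DWL = 390.223.
Increase = 390.223 − 212.073 = 178.15.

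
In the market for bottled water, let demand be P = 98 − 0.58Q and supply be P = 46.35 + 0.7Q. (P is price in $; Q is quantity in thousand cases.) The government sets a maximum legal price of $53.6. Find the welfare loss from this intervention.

Competitive equilibrium: 98 − 0.58Q = 46.35 + 0.7Q → Q* = 40.3516, P* = 74.5961.
At the ceiling P = 53.6, quantity supplied = (53.6 − 46.35)/0.7 = 10.3571.
Willingness to pay at Q' = 10.3571: 98 − 0.58·10.3571 = 91.9929.
ΔQ = 40.3516 − 10.3571 = 29.9945; wedge = 91.9929 − 53.6 = 38.3929.
The triangle = ½ × 29.9945 × 38.3929 = $575.79 thousand.

$575.79 thousand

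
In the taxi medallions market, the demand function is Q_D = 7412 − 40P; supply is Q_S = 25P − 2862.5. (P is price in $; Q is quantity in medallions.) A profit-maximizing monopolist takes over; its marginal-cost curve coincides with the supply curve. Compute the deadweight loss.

$2975.21

In inverse form: demand P = 185.3 − 0.025Q, supply P = 114.5 + 0.04Q.
Competitive equilibrium: 185.3 − 0.025Q = 114.5 + 0.04Q → Q* = 1089.23077, P* = 158.06923.
Marginal revenue: MR = 185.3 − 0.05Q. Set MR = MC: 185.3 − 0.05Q = 114.5 + 0.04Q → Q_m = 786.66667.
Price P_m = 185.3 − 0.025·786.66667 = 165.63333; MC(Q_m) = 114.5 + 0.04·786.66667 = 145.96667.
Competitive Q* = 1089.23077, so ΔQ = 302.5641; wedge = 165.63333 − 145.96667 = 19.66666.
The triangle = ½ × 302.5641 × 19.66666 = $2975.21.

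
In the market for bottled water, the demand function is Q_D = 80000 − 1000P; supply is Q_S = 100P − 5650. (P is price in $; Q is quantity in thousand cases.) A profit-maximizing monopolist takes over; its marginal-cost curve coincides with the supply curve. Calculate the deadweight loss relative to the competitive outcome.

In inverse form: demand P = 80 − 0.001Q, supply P = 56.5 + 0.01Q.
Competitive equilibrium: 80 − 0.001Q = 56.5 + 0.01Q → Q* = 2136.36364, P* = 77.86364.
Marginal revenue: MR = 80 − 0.002Q. Set MR = MC: 80 − 0.002Q = 56.5 + 0.01Q → Q_m = 1958.33333.
Price P_m = 80 − 0.001·1958.33333 = 78.04167; MC(Q_m) = 56.5 + 0.01·1958.33333 = 76.08333.
Competitive Q* = 2136.36364, so ΔQ = 178.03031; wedge = 78.04167 − 76.08333 = 1.95834.
DWL = ½ × 178.03031 × 1.95834 = $174.32 thousand.

$174.32 thousand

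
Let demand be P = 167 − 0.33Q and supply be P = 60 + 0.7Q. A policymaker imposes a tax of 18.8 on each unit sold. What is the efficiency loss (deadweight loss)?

171.57

Competitive equilibrium: 167 − 0.33Q = 60 + 0.7Q → Q* = 103.8835, P* = 132.7184.
With the tax, the buyer price exceeds the seller price by 18.8: (167 − 0.33Q) − (60 + 0.7Q) = 18.8 → Q' = 85.6311.
ΔQ = 103.8835 − 85.6311 = 18.2524; the wedge equals the tax, 18.8.
DWL = ½ × 18.2524 × 18.8 = 171.57.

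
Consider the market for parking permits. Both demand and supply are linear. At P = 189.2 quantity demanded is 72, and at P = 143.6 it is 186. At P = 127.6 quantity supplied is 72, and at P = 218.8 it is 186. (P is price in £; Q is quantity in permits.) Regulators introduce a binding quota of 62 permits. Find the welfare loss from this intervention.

£2257.07

Demand slope = (143.6 − 189.2)/(186 − 72) = −0.4, so P = 218 − 0.4Q.
Supply slope = (218.8 − 127.6)/(186 − 72) = 0.8, so P = 70 + 0.8Q.
Competitive equilibrium: 218 − 0.4Q = 70 + 0.8Q → Q* = 123.3333, P* = 168.6667.
At Q = 62: demand price = 218 − 0.4·62 = 193.2; supply price = 70 + 0.8·62 = 119.6.
ΔQ = 123.3333 − 62 = 61.3333; wedge = 193.2 − 119.6 = 73.6.
Deadweight loss = ½ × 61.3333 × 73.6 = £2257.07.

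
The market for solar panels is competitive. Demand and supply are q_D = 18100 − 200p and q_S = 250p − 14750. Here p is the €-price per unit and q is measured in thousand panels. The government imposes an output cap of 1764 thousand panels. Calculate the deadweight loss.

€13561.632 thousand

In inverse form: demand p = 90.5 − 0.005q, supply p = 59 + 0.004q.
Competitive equilibrium: 90.5 − 0.005q = 59 + 0.004q → q* = 3500, p* = 73.
At q = 1764: demand price = 90.5 − 0.005·1764 = 81.68; supply price = 59 + 0.004·1764 = 66.056.
Δq = 3500 − 1764 = 1736; wedge = 81.68 − 66.056 = 15.624.
DWL = ½ × 1736 × 15.624 = €13561.632 thousand.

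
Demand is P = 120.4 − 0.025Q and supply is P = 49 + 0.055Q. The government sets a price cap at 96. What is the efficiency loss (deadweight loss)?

57.62

Competitive equilibrium: 120.4 − 0.025Q = 49 + 0.055Q → Q* = 892.5, P* = 98.0875.
At the ceiling P = 96, quantity supplied = (96 − 49)/0.055 = 854.5455.
Willingness to pay at Q' = 854.5455: 120.4 − 0.025·854.5455 = 99.0364.
ΔQ = 892.5 − 854.5455 = 37.9545; wedge = 99.0364 − 96 = 3.0364.
DWL = ½ × 37.9545 × 3.0364 = 57.62.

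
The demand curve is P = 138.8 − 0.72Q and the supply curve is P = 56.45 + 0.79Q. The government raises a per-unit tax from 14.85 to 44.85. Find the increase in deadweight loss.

Competitive equilibrium: 138.8 − 0.72Q = 56.45 + 0.79Q → Q* = 54.5364, P* = 99.5338.
For a per-unit tax t: ΔQ = t/1.51, so DWL = ½·t·(t/1.51) = t²/3.02.
At t = 14.85: DWL = 73.021. At t = 44.85: DWL = 666.067.
Increase = 666.067 − 73.021 = 593.05.

593.05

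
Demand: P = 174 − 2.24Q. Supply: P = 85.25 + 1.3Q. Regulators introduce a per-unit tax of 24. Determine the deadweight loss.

81.36

Competitive equilibrium: 174 − 2.24Q = 85.25 + 1.3Q → Q* = 25.0706, P* = 117.8418.
With the tax, the buyer price exceeds the seller price by 24: (174 − 2.24Q) − (85.25 + 1.3Q) = 24 → Q' = 18.291.
ΔQ = 25.0706 − 18.291 = 6.7796; the wedge equals the tax, 24.
The triangle = ½ × 6.7796 × 24 = 81.36.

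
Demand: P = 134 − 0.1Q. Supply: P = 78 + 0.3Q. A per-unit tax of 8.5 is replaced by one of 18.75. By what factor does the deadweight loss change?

Competitive equilibrium: 134 − 0.1Q = 78 + 0.3Q → Q* = 140, P* = 120.
For a per-unit tax t: ΔQ = t/0.4, so DWL = ½·t·(t/0.4) = t²/0.8.
At t = 8.5: DWL = 90.3125. At t = 18.75: DWL = 439.453.
Ratio = (18.75/8.5)² = 4.866.

4.866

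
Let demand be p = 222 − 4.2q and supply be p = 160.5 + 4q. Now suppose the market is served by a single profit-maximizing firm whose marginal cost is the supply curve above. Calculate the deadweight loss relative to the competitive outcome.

Competitive equilibrium: 222 − 4.2q = 160.5 + 4q → q* = 7.5, p* = 190.5.
Marginal revenue: MR = 222 − 8.4q. Set MR = MC: 222 − 8.4q = 160.5 + 4q → q_m = 4.9597.
Price p_m = 222 − 4.2·4.9597 = 201.1693; MC(q_m) = 160.5 + 4·4.9597 = 180.3388.
Competitive q* = 7.5, so Δq = 2.5403; wedge = 201.1693 − 180.3388 = 20.8305.
DWL = ½ × 2.5403 × 20.8305 = 26.46.

26.46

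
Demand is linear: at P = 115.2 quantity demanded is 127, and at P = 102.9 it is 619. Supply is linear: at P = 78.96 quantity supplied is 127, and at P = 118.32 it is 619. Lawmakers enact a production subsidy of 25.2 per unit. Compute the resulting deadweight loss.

Demand slope = (102.9 − 115.2)/(619 − 127) = −0.025, so P = 118.375 − 0.025Q.
Supply slope = (118.32 − 78.96)/(619 − 127) = 0.08, so P = 68.8 + 0.08Q.
Competitive equilibrium: 118.375 − 0.025Q = 68.8 + 0.08Q → Q* = 472.1429, P* = 106.5714.
The subsidy lowers effective supply by 25.2: P = 43.6 + 0.08Q.
New quantity: 118.375 − 0.025Q = 43.6 + 0.08Q → Q' = 712.1429.
Overproduction ΔQ = 712.1429 − 472.1429 = 240; wedge = subsidy = 25.2.
DWL = ½ × 240 × 25.2 = 3024.

3024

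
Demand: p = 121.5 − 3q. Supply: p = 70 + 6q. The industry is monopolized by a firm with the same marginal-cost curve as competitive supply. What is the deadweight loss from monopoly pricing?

Competitive equilibrium: 121.5 − 3q = 70 + 6q → q* = 5.7222, p* = 104.3333.
Marginal revenue: MR = 121.5 − 6q. Set MR = MC: 121.5 − 6q = 70 + 6q → q_m = 4.2917.
Price p_m = 121.5 − 3·4.2917 = 108.6249; MC(q_m) = 70 + 6·4.2917 = 95.7502.
Competitive q* = 5.7222, so Δq = 1.4305; wedge = 108.6249 − 95.7502 = 12.8747.
The triangle = ½ × 1.4305 × 12.8747 = 9.21.

9.21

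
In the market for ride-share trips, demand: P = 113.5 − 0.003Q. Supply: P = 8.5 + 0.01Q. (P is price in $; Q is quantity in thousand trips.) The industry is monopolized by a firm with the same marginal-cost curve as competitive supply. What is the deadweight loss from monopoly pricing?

$14907.60 thousand

Competitive equilibrium: 113.5 − 0.003Q = 8.5 + 0.01Q → Q* = 8076.9231, P* = 89.2692.
Marginal revenue: MR = 113.5 − 0.006Q. Set MR = MC: 113.5 − 0.006Q = 8.5 + 0.01Q → Q_m = 6562.5.
Price P_m = 113.5 − 0.003·6562.5 = 93.8125; MC(Q_m) = 8.5 + 0.01·6562.5 = 74.125.
Competitive Q* = 8076.9231, so ΔQ = 1514.4231; wedge = 93.8125 − 74.125 = 19.6875.
Welfare loss = ½ × 1514.4231 × 19.6875 = $14907.60 thousand.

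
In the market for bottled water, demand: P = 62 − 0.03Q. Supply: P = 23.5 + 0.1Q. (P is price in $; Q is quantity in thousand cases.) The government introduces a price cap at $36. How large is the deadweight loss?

Competitive equilibrium: 62 − 0.03Q = 23.5 + 0.1Q → Q* = 296.1538, P* = 53.1154.
At the ceiling P = 36, quantity supplied = (36 − 23.5)/0.1 = 125.
Willingness to pay at Q' = 125: 62 − 0.03·125 = 58.25.
ΔQ = 296.1538 − 125 = 171.1538; wedge = 58.25 − 36 = 22.25.
Welfare loss = ½ × 171.1538 × 22.25 = $1904.09 thousand.

$1904.09 thousand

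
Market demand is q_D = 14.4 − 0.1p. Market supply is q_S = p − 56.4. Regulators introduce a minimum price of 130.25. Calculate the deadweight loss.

In inverse form: demand p = 144 − 10q, supply p = 56.4 + q.
Competitive equilibrium: 144 − 10q = 56.4 + q → q* = 7.96364, p* = 64.36364.
At the floor p = 130.25, quantity demanded = (144 − 130.25)/10 = 1.375.
Sellers' marginal cost at q' = 1.375: 56.4 + 1·1.375 = 57.775.
Δq = 7.96364 − 1.375 = 6.58864; wedge = 130.25 − 57.775 = 72.475.
Deadweight loss = ½ × 6.58864 × 72.475 = 238.76.

238.76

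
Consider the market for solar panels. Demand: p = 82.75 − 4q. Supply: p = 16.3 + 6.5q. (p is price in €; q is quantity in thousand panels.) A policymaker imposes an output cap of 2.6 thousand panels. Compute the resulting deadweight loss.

€72.99 thousand

Competitive equilibrium: 82.75 − 4q = 16.3 + 6.5q → q* = 6.3286, p* = 57.4357.
At q = 2.6: demand price = 82.75 − 4·2.6 = 72.35; supply price = 16.3 + 6.5·2.6 = 33.2.
Δq = 6.3286 − 2.6 = 3.7286; wedge = 72.35 − 33.2 = 39.15.
DWL = ½ × 3.7286 × 39.15 = €72.99 thousand.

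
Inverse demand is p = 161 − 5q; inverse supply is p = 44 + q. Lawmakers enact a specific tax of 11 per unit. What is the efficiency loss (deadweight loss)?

Competitive equilibrium: 161 − 5q = 44 + q → q* = 19.5, p* = 63.5.
With the tax, the buyer price exceeds the seller price by 11: (161 − 5q) − (44 + q) = 11 → q' = 17.6667.
Δq = 19.5 − 17.6667 = 1.8333; the wedge equals the tax, 11.
DWL = ½ × 1.8333 × 11 = 10.08.

10.08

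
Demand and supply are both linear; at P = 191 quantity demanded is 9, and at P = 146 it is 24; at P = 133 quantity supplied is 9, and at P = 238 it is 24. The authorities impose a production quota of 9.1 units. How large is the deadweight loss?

Demand slope = (146 − 191)/(24 − 9) = −3, so P = 218 − 3Q.
Supply slope = (238 − 133)/(24 − 9) = 7, so P = 70 + 7Q.
Competitive equilibrium: 218 − 3Q = 70 + 7Q → Q* = 14.8, P* = 173.6.
At Q = 9.1: demand price = 218 − 3·9.1 = 190.7; supply price = 70 + 7·9.1 = 133.7.
ΔQ = 14.8 − 9.1 = 5.7; wedge = 190.7 − 133.7 = 57.
Deadweight loss = ½ × 5.7 × 57 = 162.45.

162.45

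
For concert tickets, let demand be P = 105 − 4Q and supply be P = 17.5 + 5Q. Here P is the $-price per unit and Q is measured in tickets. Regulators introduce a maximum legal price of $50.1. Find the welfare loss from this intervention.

$46.14

Competitive equilibrium: 105 − 4Q = 17.5 + 5Q → Q* = 9.7222, P* = 66.1111.
At the ceiling P = 50.1, quantity supplied = (50.1 − 17.5)/5 = 6.52.
Willingness to pay at Q' = 6.52: 105 − 4·6.52 = 78.92.
ΔQ = 9.7222 − 6.52 = 3.2022; wedge = 78.92 − 50.1 = 28.82.
Deadweight loss = ½ × 3.2022 × 28.82 = $46.14.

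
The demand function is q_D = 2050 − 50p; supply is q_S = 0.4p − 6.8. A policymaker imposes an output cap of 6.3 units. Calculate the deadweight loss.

In inverse form: demand p = 41 − 0.02q, supply p = 17 + 2.5q.
Competitive equilibrium: 41 − 0.02q = 17 + 2.5q → q* = 9.5238, p* = 40.8095.
At q = 6.3: demand price = 41 − 0.02·6.3 = 40.874; supply price = 17 + 2.5·6.3 = 32.75.
Δq = 9.5238 − 6.3 = 3.2238; wedge = 40.874 − 32.75 = 8.124.
DWL = ½ × 3.2238 × 8.124 = 13.10.

13.10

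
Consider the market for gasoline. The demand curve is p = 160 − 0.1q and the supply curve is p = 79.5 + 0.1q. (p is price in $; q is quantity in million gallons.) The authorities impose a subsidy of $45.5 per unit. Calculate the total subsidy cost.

$28665 million

Competitive equilibrium: 160 − 0.1q = 79.5 + 0.1q → q* = 402.5, p* = 119.75.
The subsidy lowers effective supply by 45.5: p = 34 + 0.1q.
New quantity: 160 − 0.1q = 34 + 0.1q → q' = 630.
Total subsidy cost = 45.5 × 630 = $28665 million.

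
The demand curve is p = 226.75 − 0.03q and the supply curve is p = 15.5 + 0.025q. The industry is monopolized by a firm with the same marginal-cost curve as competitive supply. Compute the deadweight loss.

Competitive equilibrium: 226.75 − 0.03q = 15.5 + 0.025q → q* = 3840.90909, p* = 111.52273.
Marginal revenue: MR = 226.75 − 0.06q. Set MR = MC: 226.75 − 0.06q = 15.5 + 0.025q → q_m = 2485.29412.
Price p_m = 226.75 − 0.03·2485.29412 = 152.19118; MC(q_m) = 15.5 + 0.025·2485.29412 = 77.63235.
Competitive q* = 3840.90909, so Δq = 1355.61497; wedge = 152.19118 − 77.63235 = 74.55883.
The triangle = ½ × 1355.61497 × 74.55883 = 50536.53.

50536.53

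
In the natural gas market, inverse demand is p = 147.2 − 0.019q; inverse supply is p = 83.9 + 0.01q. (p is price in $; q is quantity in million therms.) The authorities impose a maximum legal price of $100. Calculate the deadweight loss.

$4756.76 million

Competitive equilibrium: 147.2 − 0.019q = 83.9 + 0.01q → q* = 2182.7586, p* = 105.7276.
At the ceiling p = 100, quantity supplied = (100 − 83.9)/0.01 = 1610.
Willingness to pay at q' = 1610: 147.2 − 0.019·1610 = 116.61.
Δq = 2182.7586 − 1610 = 572.7586; wedge = 116.61 − 100 = 16.61.
DWL = ½ × 572.7586 × 16.61 = $4756.76 million.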